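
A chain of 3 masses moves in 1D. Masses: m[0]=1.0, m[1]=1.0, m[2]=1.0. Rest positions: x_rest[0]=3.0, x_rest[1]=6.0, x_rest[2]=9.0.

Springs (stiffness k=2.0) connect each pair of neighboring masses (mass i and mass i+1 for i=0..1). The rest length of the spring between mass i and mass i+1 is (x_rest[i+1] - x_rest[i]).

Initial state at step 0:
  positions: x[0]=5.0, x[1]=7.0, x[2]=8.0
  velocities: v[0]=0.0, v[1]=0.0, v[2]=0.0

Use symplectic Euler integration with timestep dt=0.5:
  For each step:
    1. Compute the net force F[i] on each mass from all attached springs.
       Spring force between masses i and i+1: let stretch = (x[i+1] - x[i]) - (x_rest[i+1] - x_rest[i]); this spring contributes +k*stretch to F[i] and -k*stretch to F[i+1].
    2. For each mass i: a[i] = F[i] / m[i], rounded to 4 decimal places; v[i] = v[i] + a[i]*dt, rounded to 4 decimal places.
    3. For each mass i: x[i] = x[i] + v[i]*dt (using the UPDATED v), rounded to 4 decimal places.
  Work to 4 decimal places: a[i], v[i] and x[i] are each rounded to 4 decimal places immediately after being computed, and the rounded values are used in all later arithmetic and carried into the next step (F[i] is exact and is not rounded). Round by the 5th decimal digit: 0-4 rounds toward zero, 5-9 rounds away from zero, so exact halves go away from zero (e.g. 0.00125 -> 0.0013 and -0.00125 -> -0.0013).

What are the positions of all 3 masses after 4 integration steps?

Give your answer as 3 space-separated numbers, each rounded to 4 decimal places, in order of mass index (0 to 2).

Answer: 1.8750 7.0625 11.0625

Derivation:
Step 0: x=[5.0000 7.0000 8.0000] v=[0.0000 0.0000 0.0000]
Step 1: x=[4.5000 6.5000 9.0000] v=[-1.0000 -1.0000 2.0000]
Step 2: x=[3.5000 6.2500 10.2500] v=[-2.0000 -0.5000 2.5000]
Step 3: x=[2.3750 6.6250 11.0000] v=[-2.2500 0.7500 1.5000]
Step 4: x=[1.8750 7.0625 11.0625] v=[-1.0000 0.8750 0.1250]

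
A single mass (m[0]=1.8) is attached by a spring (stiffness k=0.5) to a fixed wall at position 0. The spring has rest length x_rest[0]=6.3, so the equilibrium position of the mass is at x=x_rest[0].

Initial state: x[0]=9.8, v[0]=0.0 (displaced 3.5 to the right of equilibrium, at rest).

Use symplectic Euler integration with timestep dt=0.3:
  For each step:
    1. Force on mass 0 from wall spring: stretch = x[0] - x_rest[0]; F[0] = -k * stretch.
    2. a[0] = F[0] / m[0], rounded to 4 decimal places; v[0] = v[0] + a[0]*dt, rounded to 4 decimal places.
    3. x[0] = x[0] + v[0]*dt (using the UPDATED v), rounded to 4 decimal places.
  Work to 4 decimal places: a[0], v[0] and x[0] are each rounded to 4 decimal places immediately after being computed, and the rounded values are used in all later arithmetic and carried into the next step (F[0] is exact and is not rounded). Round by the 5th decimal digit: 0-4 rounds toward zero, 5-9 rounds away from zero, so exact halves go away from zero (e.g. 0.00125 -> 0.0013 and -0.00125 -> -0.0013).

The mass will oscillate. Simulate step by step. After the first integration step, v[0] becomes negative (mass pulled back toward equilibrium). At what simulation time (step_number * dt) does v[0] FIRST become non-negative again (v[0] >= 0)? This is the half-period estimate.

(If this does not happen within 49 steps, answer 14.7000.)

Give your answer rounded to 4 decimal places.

Answer: 6.0000

Derivation:
Step 0: x=[9.8000] v=[0.0000]
Step 1: x=[9.7125] v=[-0.2917]
Step 2: x=[9.5397] v=[-0.5761]
Step 3: x=[9.2859] v=[-0.8461]
Step 4: x=[8.9574] v=[-1.0949]
Step 5: x=[8.5625] v=[-1.3164]
Step 6: x=[8.1110] v=[-1.5050]
Step 7: x=[7.6142] v=[-1.6559]
Step 8: x=[7.0846] v=[-1.7654]
Step 9: x=[6.5354] v=[-1.8308]
Step 10: x=[5.9803] v=[-1.8504]
Step 11: x=[5.4332] v=[-1.8238]
Step 12: x=[4.9077] v=[-1.7516]
Step 13: x=[4.4170] v=[-1.6356]
Step 14: x=[3.9734] v=[-1.4787]
Step 15: x=[3.5880] v=[-1.2848]
Step 16: x=[3.2704] v=[-1.0588]
Step 17: x=[3.0285] v=[-0.8063]
Step 18: x=[2.8684] v=[-0.5337]
Step 19: x=[2.7941] v=[-0.2477]
Step 20: x=[2.8075] v=[0.0445]
First v>=0 after going negative at step 20, time=6.0000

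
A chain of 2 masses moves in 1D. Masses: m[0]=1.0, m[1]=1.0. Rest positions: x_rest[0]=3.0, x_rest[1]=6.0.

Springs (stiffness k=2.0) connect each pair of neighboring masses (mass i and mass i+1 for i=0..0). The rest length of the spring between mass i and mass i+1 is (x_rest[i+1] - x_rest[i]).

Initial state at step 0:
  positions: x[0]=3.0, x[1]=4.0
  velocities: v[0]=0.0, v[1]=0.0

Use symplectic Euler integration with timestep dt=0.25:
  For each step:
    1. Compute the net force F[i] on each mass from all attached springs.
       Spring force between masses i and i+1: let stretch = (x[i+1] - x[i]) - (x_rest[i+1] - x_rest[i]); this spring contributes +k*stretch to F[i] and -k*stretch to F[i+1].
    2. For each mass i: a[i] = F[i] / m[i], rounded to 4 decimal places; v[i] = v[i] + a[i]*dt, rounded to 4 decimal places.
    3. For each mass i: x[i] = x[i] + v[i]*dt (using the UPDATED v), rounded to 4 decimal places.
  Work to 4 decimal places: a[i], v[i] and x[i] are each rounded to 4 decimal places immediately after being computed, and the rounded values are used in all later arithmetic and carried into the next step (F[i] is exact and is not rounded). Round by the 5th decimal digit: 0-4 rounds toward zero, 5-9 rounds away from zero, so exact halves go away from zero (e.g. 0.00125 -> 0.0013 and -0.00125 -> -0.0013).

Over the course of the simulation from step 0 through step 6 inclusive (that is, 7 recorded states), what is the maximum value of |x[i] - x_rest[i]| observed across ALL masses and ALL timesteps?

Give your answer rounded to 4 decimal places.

Answer: 2.0222

Derivation:
Step 0: x=[3.0000 4.0000] v=[0.0000 0.0000]
Step 1: x=[2.7500 4.2500] v=[-1.0000 1.0000]
Step 2: x=[2.3125 4.6875] v=[-1.7500 1.7500]
Step 3: x=[1.7969 5.2031] v=[-2.0625 2.0625]
Step 4: x=[1.3321 5.6680] v=[-1.8594 1.8594]
Step 5: x=[1.0342 5.9659] v=[-1.1915 1.1915]
Step 6: x=[0.9778 6.0223] v=[-0.2257 0.2257]
Max displacement = 2.0222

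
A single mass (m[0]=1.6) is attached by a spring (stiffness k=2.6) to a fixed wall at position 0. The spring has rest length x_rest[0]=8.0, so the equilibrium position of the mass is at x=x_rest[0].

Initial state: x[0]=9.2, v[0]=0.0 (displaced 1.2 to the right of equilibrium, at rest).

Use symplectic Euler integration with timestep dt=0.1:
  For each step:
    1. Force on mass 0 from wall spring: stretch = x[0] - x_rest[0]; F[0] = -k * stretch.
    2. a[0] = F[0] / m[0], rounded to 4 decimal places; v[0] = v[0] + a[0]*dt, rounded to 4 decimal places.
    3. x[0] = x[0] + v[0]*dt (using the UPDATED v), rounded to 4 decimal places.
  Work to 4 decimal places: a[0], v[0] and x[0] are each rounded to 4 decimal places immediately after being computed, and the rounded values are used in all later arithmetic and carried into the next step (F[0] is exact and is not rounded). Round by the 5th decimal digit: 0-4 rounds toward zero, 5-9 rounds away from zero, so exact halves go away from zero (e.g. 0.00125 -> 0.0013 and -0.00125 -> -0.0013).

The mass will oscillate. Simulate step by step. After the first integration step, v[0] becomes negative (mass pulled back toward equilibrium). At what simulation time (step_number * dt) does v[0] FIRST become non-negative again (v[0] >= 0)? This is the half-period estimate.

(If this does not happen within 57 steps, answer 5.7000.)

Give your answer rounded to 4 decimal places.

Step 0: x=[9.2000] v=[0.0000]
Step 1: x=[9.1805] v=[-0.1950]
Step 2: x=[9.1418] v=[-0.3868]
Step 3: x=[9.0846] v=[-0.5723]
Step 4: x=[9.0097] v=[-0.7486]
Step 5: x=[8.9184] v=[-0.9127]
Step 6: x=[8.8122] v=[-1.0619]
Step 7: x=[8.6928] v=[-1.1939]
Step 8: x=[8.5622] v=[-1.3065]
Step 9: x=[8.4224] v=[-1.3979]
Step 10: x=[8.2758] v=[-1.4665]
Step 11: x=[8.1247] v=[-1.5113]
Step 12: x=[7.9715] v=[-1.5316]
Step 13: x=[7.8188] v=[-1.5270]
Step 14: x=[7.6690] v=[-1.4976]
Step 15: x=[7.5246] v=[-1.4438]
Step 16: x=[7.3879] v=[-1.3666]
Step 17: x=[7.2612] v=[-1.2671]
Step 18: x=[7.1465] v=[-1.1470]
Step 19: x=[7.0457] v=[-1.0083]
Step 20: x=[6.9604] v=[-0.8532]
Step 21: x=[6.8920] v=[-0.6843]
Step 22: x=[6.8416] v=[-0.5043]
Step 23: x=[6.8100] v=[-0.3161]
Step 24: x=[6.7977] v=[-0.1227]
Step 25: x=[6.8050] v=[0.0727]
First v>=0 after going negative at step 25, time=2.5000

Answer: 2.5000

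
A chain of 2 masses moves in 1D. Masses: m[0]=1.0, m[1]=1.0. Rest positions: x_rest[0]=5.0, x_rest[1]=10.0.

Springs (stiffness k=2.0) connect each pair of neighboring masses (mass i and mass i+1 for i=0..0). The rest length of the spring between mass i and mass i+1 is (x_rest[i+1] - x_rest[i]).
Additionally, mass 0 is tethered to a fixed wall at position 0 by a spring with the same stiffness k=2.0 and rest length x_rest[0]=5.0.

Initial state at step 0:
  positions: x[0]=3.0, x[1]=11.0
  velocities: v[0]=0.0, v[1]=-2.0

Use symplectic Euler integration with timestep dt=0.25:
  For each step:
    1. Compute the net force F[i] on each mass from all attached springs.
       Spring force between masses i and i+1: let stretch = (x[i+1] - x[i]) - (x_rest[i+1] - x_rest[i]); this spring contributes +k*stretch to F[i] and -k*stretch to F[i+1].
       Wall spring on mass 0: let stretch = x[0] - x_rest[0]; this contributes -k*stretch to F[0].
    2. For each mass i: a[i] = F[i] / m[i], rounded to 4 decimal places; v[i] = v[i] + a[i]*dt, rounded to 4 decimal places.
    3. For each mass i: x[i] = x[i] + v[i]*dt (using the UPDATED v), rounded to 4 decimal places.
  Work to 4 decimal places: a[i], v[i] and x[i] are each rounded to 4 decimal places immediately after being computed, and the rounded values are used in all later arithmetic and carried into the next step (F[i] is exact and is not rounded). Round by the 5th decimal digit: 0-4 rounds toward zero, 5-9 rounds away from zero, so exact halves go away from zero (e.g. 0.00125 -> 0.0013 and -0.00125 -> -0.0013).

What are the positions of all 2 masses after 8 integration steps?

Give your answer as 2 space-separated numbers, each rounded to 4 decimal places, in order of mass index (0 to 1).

Answer: 3.1813 8.9275

Derivation:
Step 0: x=[3.0000 11.0000] v=[0.0000 -2.0000]
Step 1: x=[3.6250 10.1250] v=[2.5000 -3.5000]
Step 2: x=[4.6094 9.0625] v=[3.9375 -4.2500]
Step 3: x=[5.5743 8.0684] v=[3.8594 -3.9766]
Step 4: x=[6.1541 7.3875] v=[2.3193 -2.7237]
Step 5: x=[6.1188 7.1774] v=[-0.1411 -0.8404]
Step 6: x=[5.4510 7.4600] v=[-2.6712 1.1303]
Step 7: x=[4.3530 8.1165] v=[-4.3922 2.6258]
Step 8: x=[3.1813 8.9275] v=[-4.6870 3.2441]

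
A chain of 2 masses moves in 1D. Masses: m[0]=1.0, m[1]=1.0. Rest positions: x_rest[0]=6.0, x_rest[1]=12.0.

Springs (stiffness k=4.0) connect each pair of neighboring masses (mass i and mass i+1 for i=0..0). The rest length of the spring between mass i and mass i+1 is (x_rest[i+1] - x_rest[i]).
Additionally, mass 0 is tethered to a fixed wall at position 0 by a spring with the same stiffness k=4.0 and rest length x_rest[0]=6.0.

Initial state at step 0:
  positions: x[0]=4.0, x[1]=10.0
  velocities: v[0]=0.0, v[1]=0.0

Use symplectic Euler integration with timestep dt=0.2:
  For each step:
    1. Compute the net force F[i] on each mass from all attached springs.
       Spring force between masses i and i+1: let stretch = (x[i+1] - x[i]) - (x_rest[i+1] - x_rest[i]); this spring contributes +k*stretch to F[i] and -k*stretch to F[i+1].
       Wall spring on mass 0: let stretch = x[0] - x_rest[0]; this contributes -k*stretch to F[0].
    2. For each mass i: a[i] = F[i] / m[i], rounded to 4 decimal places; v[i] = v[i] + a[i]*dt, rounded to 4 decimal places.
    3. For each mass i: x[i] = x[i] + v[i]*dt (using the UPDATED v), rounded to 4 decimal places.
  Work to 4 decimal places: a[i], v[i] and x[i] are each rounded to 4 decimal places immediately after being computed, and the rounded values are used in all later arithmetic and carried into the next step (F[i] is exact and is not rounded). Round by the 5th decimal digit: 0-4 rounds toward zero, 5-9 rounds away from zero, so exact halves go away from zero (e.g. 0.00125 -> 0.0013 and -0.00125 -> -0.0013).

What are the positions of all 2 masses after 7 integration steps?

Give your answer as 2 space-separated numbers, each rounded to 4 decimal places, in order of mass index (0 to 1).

Answer: 6.2806 12.7529

Derivation:
Step 0: x=[4.0000 10.0000] v=[0.0000 0.0000]
Step 1: x=[4.3200 10.0000] v=[1.6000 0.0000]
Step 2: x=[4.8576 10.0512] v=[2.6880 0.2560]
Step 3: x=[5.4490 10.2314] v=[2.9568 0.9011]
Step 4: x=[5.9337 10.6064] v=[2.4235 1.8752]
Step 5: x=[6.2166 11.1938] v=[1.4147 2.9370]
Step 6: x=[6.3012 11.9448] v=[0.4232 3.7552]
Step 7: x=[6.2806 12.7529] v=[-0.1029 4.0403]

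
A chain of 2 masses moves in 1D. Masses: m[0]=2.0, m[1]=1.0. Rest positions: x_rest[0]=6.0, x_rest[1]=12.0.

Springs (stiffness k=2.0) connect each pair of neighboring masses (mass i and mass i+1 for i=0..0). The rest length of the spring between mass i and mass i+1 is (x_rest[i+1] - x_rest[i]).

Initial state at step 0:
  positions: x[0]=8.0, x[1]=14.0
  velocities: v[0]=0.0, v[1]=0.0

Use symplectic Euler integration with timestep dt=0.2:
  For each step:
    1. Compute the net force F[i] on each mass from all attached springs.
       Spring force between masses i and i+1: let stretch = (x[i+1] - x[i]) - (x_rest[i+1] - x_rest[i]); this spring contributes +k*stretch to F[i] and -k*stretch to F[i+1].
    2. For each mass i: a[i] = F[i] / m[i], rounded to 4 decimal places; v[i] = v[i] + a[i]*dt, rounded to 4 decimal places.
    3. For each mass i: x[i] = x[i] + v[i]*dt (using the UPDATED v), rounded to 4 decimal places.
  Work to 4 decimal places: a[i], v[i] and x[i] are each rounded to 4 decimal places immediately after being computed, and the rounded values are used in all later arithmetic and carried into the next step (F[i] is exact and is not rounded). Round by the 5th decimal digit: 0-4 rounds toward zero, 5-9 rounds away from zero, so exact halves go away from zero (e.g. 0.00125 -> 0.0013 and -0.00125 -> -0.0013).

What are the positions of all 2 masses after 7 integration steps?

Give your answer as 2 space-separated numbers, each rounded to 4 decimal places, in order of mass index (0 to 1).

Answer: 8.0000 14.0000

Derivation:
Step 0: x=[8.0000 14.0000] v=[0.0000 0.0000]
Step 1: x=[8.0000 14.0000] v=[0.0000 0.0000]
Step 2: x=[8.0000 14.0000] v=[0.0000 0.0000]
Step 3: x=[8.0000 14.0000] v=[0.0000 0.0000]
Step 4: x=[8.0000 14.0000] v=[0.0000 0.0000]
Step 5: x=[8.0000 14.0000] v=[0.0000 0.0000]
Step 6: x=[8.0000 14.0000] v=[0.0000 0.0000]
Step 7: x=[8.0000 14.0000] v=[0.0000 0.0000]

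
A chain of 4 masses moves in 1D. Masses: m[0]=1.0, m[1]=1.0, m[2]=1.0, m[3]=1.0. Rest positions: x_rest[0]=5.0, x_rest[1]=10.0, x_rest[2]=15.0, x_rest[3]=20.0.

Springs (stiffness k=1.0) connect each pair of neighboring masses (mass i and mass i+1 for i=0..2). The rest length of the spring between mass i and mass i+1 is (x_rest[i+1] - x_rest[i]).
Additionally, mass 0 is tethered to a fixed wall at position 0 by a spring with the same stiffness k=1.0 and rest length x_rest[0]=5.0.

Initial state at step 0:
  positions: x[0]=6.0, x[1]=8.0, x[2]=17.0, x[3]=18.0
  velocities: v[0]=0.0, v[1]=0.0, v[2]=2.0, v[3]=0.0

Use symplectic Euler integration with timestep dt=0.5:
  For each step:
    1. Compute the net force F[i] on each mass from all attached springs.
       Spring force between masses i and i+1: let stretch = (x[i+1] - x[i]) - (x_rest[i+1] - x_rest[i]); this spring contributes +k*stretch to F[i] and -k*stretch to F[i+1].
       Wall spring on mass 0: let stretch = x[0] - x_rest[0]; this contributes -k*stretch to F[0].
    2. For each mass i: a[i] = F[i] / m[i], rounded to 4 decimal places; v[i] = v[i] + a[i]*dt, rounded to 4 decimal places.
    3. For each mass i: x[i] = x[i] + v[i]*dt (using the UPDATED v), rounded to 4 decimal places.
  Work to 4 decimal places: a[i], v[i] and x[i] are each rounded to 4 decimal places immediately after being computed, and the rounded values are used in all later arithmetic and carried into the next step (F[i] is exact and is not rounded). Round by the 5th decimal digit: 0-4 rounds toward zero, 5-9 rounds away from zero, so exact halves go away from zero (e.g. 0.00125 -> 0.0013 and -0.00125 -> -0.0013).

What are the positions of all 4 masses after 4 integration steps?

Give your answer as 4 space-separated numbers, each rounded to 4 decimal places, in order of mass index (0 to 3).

Step 0: x=[6.0000 8.0000 17.0000 18.0000] v=[0.0000 0.0000 2.0000 0.0000]
Step 1: x=[5.0000 9.7500 16.0000 19.0000] v=[-2.0000 3.5000 -2.0000 2.0000]
Step 2: x=[3.9375 11.8750 14.1875 20.5000] v=[-2.1250 4.2500 -3.6250 3.0000]
Step 3: x=[3.8750 12.5938 13.3750 21.6719] v=[-0.1250 1.4375 -1.6250 2.3438]
Step 4: x=[5.0235 11.3282 14.4415 22.0196] v=[2.2969 -2.5313 2.1329 0.6954]

Answer: 5.0235 11.3282 14.4415 22.0196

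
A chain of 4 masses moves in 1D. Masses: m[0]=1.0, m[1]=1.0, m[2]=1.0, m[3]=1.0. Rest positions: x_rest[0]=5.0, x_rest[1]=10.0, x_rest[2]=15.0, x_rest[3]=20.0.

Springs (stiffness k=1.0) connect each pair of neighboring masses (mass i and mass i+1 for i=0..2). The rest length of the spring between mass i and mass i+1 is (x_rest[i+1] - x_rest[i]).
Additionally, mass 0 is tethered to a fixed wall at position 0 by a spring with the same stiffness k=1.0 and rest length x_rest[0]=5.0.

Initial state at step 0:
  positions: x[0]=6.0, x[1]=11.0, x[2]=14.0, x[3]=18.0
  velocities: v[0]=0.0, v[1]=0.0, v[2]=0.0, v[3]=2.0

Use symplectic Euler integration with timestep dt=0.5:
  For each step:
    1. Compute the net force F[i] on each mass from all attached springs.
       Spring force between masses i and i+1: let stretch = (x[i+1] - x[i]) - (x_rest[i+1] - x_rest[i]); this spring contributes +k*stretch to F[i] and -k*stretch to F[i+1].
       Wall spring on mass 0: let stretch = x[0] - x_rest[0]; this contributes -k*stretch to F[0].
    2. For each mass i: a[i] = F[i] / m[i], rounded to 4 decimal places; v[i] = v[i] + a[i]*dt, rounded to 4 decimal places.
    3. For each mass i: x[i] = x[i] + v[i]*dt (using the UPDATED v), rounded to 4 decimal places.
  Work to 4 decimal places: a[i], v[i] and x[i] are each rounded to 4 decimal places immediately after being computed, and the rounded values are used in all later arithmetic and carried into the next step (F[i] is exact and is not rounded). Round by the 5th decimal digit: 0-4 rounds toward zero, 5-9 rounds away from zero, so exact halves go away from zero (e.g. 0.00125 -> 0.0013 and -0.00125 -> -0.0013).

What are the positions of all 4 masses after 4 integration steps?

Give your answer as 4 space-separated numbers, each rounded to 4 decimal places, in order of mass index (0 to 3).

Step 0: x=[6.0000 11.0000 14.0000 18.0000] v=[0.0000 0.0000 0.0000 2.0000]
Step 1: x=[5.7500 10.5000 14.2500 19.2500] v=[-0.5000 -1.0000 0.5000 2.5000]
Step 2: x=[5.2500 9.7500 14.8125 20.5000] v=[-1.0000 -1.5000 1.1250 2.5000]
Step 3: x=[4.5625 9.1406 15.5313 21.5782] v=[-1.3750 -1.2188 1.4375 2.1563]
Step 4: x=[3.8789 8.9844 16.1641 22.3947] v=[-1.3672 -0.3125 1.2656 1.6329]

Answer: 3.8789 8.9844 16.1641 22.3947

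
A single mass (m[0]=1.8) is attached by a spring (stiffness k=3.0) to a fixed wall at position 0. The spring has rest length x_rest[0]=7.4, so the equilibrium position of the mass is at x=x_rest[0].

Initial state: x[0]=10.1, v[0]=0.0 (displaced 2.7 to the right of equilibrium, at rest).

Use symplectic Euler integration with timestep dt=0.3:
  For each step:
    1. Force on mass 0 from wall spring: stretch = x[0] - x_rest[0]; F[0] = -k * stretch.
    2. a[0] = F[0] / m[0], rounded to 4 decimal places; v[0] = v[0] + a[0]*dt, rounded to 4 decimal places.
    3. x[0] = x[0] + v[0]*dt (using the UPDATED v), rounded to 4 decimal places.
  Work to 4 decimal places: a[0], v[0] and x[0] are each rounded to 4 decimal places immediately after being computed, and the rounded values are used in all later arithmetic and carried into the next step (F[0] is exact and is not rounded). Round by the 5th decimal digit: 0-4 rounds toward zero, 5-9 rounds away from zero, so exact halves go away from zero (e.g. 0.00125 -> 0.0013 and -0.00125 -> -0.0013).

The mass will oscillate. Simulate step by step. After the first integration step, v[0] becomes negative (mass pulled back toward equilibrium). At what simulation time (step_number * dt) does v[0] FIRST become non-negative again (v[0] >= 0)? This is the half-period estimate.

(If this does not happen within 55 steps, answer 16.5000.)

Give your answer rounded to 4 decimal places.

Answer: 2.7000

Derivation:
Step 0: x=[10.1000] v=[0.0000]
Step 1: x=[9.6950] v=[-1.3500]
Step 2: x=[8.9458] v=[-2.4975]
Step 3: x=[7.9647] v=[-3.2704]
Step 4: x=[6.8989] v=[-3.5528]
Step 5: x=[5.9082] v=[-3.3022]
Step 6: x=[5.1413] v=[-2.5563]
Step 7: x=[4.7132] v=[-1.4270]
Step 8: x=[4.6881] v=[-0.0836]
Step 9: x=[5.0698] v=[1.2723]
First v>=0 after going negative at step 9, time=2.7000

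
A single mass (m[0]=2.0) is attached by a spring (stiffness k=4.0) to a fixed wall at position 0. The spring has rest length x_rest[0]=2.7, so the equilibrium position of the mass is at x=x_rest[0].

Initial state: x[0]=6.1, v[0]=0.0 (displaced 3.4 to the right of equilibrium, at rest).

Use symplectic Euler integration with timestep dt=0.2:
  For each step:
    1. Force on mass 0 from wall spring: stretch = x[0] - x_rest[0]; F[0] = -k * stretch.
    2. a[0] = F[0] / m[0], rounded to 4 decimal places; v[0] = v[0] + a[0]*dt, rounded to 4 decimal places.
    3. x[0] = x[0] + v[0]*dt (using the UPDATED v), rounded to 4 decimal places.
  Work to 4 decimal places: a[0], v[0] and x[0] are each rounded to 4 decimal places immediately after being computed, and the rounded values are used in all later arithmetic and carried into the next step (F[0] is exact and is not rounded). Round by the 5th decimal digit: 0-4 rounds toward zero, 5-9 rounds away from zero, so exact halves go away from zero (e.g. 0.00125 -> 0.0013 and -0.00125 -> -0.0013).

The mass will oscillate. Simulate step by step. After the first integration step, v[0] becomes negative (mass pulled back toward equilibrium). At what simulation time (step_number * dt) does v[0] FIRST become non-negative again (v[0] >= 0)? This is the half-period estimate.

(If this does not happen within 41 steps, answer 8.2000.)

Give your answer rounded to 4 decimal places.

Step 0: x=[6.1000] v=[0.0000]
Step 1: x=[5.8280] v=[-1.3600]
Step 2: x=[5.3058] v=[-2.6112]
Step 3: x=[4.5751] v=[-3.6535]
Step 4: x=[3.6944] v=[-4.4035]
Step 5: x=[2.7341] v=[-4.8013]
Step 6: x=[1.7711] v=[-4.8149]
Step 7: x=[0.8824] v=[-4.4433]
Step 8: x=[0.1391] v=[-3.7163]
Step 9: x=[-0.3993] v=[-2.6919]
Step 10: x=[-0.6897] v=[-1.4522]
Step 11: x=[-0.7090] v=[-0.0963]
Step 12: x=[-0.4555] v=[1.2673]
First v>=0 after going negative at step 12, time=2.4000

Answer: 2.4000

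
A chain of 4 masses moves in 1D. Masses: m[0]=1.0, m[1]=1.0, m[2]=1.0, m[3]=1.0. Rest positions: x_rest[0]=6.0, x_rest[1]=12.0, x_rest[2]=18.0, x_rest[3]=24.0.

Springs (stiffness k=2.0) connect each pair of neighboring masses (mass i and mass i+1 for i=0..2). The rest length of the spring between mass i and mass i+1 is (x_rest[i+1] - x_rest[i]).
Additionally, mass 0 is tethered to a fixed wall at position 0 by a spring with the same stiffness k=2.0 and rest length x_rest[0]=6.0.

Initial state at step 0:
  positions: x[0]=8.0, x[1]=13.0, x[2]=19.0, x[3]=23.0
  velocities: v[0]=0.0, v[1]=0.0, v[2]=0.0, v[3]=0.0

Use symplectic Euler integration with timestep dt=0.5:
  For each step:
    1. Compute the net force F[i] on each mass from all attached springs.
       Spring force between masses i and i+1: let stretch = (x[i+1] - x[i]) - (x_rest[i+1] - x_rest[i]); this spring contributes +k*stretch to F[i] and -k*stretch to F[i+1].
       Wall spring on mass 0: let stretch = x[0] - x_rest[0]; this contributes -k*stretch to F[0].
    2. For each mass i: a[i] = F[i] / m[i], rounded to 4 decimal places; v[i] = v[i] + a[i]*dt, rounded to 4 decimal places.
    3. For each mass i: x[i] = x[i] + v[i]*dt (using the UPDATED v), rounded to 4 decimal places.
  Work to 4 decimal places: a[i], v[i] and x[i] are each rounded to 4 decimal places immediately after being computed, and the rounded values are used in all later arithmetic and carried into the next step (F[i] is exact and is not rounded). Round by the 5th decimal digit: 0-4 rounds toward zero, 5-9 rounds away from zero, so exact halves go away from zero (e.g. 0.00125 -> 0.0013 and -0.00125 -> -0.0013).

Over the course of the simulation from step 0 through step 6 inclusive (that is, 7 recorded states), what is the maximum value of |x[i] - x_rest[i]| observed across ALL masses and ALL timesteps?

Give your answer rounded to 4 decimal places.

Answer: 2.1250

Derivation:
Step 0: x=[8.0000 13.0000 19.0000 23.0000] v=[0.0000 0.0000 0.0000 0.0000]
Step 1: x=[6.5000 13.5000 18.0000 24.0000] v=[-3.0000 1.0000 -2.0000 2.0000]
Step 2: x=[5.2500 12.7500 17.7500 25.0000] v=[-2.5000 -1.5000 -0.5000 2.0000]
Step 3: x=[5.1250 10.7500 18.6250 25.3750] v=[-0.2500 -4.0000 1.7500 0.7500]
Step 4: x=[5.2500 9.8750 18.9375 25.3750] v=[0.2500 -1.7500 0.6250 0.0000]
Step 5: x=[5.0625 11.2188 17.9375 25.1563] v=[-0.3750 2.6875 -2.0000 -0.4375]
Step 6: x=[5.4219 12.8438 17.1876 24.3282] v=[0.7188 3.2499 -1.4999 -1.6563]
Max displacement = 2.1250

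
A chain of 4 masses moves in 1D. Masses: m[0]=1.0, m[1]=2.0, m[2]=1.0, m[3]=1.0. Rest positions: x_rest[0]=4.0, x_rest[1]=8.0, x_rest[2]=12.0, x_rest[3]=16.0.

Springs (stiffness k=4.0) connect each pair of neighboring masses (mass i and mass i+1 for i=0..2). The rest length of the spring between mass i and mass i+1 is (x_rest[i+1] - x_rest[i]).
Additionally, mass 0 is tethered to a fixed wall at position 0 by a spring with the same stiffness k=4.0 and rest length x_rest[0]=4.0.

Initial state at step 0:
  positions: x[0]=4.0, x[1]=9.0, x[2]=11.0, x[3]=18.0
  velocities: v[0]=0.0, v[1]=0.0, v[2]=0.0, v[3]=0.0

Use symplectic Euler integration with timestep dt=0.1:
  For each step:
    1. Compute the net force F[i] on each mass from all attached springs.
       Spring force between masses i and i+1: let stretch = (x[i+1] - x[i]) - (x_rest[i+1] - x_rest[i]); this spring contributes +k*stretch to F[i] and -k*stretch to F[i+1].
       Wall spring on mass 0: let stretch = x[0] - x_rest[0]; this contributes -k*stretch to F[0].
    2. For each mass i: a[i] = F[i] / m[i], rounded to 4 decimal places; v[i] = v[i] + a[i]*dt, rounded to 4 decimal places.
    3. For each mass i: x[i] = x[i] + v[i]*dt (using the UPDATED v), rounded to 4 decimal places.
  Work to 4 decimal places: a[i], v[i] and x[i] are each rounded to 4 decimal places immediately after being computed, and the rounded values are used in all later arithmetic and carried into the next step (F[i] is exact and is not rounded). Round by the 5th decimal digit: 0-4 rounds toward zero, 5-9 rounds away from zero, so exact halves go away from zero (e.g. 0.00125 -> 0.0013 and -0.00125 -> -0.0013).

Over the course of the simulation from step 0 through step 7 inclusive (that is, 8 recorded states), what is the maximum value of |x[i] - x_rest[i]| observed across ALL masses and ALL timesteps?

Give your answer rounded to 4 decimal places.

Answer: 2.1866

Derivation:
Step 0: x=[4.0000 9.0000 11.0000 18.0000] v=[0.0000 0.0000 0.0000 0.0000]
Step 1: x=[4.0400 8.9400 11.2000 17.8800] v=[0.4000 -0.6000 2.0000 -1.2000]
Step 2: x=[4.1144 8.8272 11.5768 17.6528] v=[0.7440 -1.1280 3.7680 -2.2720]
Step 3: x=[4.2127 8.6751 12.0867 17.3426] v=[0.9834 -1.5206 5.0986 -3.1024]
Step 4: x=[4.3210 8.5020 12.6703 16.9821] v=[1.0833 -1.7308 5.8363 -3.6048]
Step 5: x=[4.4237 8.3287 13.2597 16.6092] v=[1.0273 -1.7333 5.8937 -3.7295]
Step 6: x=[4.5057 8.1759 13.7858 16.2623] v=[0.8198 -1.5281 5.2611 -3.4693]
Step 7: x=[4.5543 8.0619 14.1866 15.9763] v=[0.4856 -1.1402 4.0077 -2.8599]
Max displacement = 2.1866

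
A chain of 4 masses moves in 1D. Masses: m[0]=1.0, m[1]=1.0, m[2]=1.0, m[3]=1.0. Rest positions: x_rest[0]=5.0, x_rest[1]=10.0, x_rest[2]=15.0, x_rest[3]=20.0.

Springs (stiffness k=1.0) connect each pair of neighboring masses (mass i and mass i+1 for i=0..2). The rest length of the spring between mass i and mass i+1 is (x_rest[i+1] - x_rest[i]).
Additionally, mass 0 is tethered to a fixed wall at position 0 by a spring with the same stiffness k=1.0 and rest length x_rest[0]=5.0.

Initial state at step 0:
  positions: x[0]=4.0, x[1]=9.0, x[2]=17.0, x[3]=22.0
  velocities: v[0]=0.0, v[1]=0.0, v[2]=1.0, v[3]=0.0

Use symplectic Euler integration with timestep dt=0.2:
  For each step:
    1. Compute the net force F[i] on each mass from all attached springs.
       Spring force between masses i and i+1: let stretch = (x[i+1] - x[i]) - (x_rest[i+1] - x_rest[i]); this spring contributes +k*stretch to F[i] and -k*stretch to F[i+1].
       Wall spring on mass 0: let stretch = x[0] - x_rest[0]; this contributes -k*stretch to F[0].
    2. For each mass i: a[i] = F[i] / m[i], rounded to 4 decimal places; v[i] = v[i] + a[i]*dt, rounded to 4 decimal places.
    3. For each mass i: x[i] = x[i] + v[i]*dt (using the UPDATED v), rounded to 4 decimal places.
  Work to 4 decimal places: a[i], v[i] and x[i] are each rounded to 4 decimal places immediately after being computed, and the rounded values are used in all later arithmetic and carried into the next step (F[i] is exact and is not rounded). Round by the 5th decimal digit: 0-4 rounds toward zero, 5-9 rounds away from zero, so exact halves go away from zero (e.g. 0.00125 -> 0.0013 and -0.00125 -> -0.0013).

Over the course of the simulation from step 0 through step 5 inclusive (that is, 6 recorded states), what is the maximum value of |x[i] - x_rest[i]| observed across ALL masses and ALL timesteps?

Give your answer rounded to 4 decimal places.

Step 0: x=[4.0000 9.0000 17.0000 22.0000] v=[0.0000 0.0000 1.0000 0.0000]
Step 1: x=[4.0400 9.1200 17.0800 22.0000] v=[0.2000 0.6000 0.4000 0.0000]
Step 2: x=[4.1216 9.3552 17.0384 22.0032] v=[0.4080 1.1760 -0.2080 0.0160]
Step 3: x=[4.2477 9.6884 16.8881 22.0078] v=[0.6304 1.6659 -0.7517 0.0230]
Step 4: x=[4.4215 10.0919 16.6546 22.0076] v=[0.8690 2.0177 -1.1677 -0.0009]
Step 5: x=[4.6453 10.5311 16.3727 21.9933] v=[1.1188 2.1962 -1.4096 -0.0715]
Max displacement = 2.0800

Answer: 2.0800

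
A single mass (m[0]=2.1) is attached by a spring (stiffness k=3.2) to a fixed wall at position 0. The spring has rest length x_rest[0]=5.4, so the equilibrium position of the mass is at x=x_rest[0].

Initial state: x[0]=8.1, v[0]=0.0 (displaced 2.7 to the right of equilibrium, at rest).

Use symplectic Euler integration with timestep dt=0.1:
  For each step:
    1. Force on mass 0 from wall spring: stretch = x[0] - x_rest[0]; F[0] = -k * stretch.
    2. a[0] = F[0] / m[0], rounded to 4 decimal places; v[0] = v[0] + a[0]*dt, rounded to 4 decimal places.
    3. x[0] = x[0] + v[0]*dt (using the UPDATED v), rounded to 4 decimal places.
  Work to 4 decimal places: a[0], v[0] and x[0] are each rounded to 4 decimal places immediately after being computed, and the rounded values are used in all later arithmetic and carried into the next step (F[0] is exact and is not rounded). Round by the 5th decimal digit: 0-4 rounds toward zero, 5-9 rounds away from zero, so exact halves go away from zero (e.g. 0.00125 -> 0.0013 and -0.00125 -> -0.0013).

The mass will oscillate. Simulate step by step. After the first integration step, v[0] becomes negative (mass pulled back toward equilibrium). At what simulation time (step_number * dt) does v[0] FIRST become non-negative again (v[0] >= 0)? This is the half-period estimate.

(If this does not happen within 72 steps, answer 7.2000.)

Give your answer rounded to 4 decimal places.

Answer: 2.6000

Derivation:
Step 0: x=[8.1000] v=[0.0000]
Step 1: x=[8.0589] v=[-0.4114]
Step 2: x=[7.9772] v=[-0.8166]
Step 3: x=[7.8563] v=[-1.2093]
Step 4: x=[7.6979] v=[-1.5836]
Step 5: x=[7.5045] v=[-1.9338]
Step 6: x=[7.2791] v=[-2.2545]
Step 7: x=[7.0250] v=[-2.5408]
Step 8: x=[6.7462] v=[-2.7884]
Step 9: x=[6.4469] v=[-2.9935]
Step 10: x=[6.1316] v=[-3.1530]
Step 11: x=[5.8052] v=[-3.2645]
Step 12: x=[5.4726] v=[-3.3262]
Step 13: x=[5.1389] v=[-3.3373]
Step 14: x=[4.8092] v=[-3.2975]
Step 15: x=[4.4885] v=[-3.2075]
Step 16: x=[4.1816] v=[-3.0686]
Step 17: x=[3.8933] v=[-2.8829]
Step 18: x=[3.6280] v=[-2.6533]
Step 19: x=[3.3897] v=[-2.3833]
Step 20: x=[3.1820] v=[-2.0770]
Step 21: x=[3.0081] v=[-1.7390]
Step 22: x=[2.8707] v=[-1.3745]
Step 23: x=[2.7718] v=[-0.9891]
Step 24: x=[2.7129] v=[-0.5886]
Step 25: x=[2.6950] v=[-0.1791]
Step 26: x=[2.7183] v=[0.2331]
First v>=0 after going negative at step 26, time=2.6000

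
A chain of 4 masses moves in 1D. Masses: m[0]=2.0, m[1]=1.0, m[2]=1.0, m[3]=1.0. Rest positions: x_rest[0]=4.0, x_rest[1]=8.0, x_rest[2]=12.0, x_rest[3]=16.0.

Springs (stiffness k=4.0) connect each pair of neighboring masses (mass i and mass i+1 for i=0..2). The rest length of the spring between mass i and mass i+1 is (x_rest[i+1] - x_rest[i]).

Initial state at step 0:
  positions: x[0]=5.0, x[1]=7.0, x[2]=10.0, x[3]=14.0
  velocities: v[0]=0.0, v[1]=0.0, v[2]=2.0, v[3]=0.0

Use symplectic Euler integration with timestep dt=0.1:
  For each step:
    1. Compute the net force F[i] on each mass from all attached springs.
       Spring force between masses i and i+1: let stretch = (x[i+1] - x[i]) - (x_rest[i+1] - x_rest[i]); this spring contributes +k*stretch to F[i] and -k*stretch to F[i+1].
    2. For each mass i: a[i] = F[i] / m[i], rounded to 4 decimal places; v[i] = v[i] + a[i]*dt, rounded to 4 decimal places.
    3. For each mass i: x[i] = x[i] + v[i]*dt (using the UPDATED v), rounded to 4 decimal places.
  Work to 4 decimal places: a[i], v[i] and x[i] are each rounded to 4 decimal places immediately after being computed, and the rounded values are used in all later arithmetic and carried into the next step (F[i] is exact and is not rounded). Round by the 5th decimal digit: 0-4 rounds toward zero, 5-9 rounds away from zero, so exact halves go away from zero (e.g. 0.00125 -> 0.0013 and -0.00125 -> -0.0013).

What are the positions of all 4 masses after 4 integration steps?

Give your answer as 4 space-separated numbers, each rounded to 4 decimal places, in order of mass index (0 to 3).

Step 0: x=[5.0000 7.0000 10.0000 14.0000] v=[0.0000 0.0000 2.0000 0.0000]
Step 1: x=[4.9600 7.0400 10.2400 14.0000] v=[-0.4000 0.4000 2.4000 0.0000]
Step 2: x=[4.8816 7.1248 10.5024 14.0096] v=[-0.7840 0.8480 2.6240 0.0960]
Step 3: x=[4.7681 7.2550 10.7700 14.0389] v=[-1.1354 1.3018 2.6758 0.2931]
Step 4: x=[4.6243 7.4263 11.0277 14.0975] v=[-1.4380 1.7130 2.5774 0.5855]

Answer: 4.6243 7.4263 11.0277 14.0975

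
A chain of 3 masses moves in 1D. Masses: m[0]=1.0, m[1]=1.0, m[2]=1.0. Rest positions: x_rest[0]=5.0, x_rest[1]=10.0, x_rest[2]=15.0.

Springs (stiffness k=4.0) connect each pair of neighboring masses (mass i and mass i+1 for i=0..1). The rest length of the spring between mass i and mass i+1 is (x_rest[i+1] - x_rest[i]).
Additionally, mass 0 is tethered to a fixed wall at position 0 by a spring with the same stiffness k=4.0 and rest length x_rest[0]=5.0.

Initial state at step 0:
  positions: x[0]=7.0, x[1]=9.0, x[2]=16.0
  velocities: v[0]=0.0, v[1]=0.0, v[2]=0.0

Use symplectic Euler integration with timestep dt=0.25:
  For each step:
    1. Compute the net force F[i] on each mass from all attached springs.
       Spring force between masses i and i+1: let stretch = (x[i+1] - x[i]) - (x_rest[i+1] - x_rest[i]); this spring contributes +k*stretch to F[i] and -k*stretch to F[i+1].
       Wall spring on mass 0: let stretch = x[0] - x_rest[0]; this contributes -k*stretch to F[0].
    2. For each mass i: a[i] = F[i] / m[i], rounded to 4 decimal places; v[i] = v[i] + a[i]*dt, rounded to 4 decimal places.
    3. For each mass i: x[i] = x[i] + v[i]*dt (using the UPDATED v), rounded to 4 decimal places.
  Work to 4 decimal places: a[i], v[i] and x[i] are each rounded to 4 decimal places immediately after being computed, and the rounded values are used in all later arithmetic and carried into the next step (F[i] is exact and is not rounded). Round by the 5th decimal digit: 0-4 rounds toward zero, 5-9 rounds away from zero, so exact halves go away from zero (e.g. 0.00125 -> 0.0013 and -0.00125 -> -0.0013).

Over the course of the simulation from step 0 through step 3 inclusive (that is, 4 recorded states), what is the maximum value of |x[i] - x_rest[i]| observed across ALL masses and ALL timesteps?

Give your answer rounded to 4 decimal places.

Answer: 2.0625

Derivation:
Step 0: x=[7.0000 9.0000 16.0000] v=[0.0000 0.0000 0.0000]
Step 1: x=[5.7500 10.2500 15.5000] v=[-5.0000 5.0000 -2.0000]
Step 2: x=[4.1875 11.6875 14.9375] v=[-6.2500 5.7500 -2.2500]
Step 3: x=[3.4531 12.0625 14.8125] v=[-2.9375 1.5000 -0.5000]
Max displacement = 2.0625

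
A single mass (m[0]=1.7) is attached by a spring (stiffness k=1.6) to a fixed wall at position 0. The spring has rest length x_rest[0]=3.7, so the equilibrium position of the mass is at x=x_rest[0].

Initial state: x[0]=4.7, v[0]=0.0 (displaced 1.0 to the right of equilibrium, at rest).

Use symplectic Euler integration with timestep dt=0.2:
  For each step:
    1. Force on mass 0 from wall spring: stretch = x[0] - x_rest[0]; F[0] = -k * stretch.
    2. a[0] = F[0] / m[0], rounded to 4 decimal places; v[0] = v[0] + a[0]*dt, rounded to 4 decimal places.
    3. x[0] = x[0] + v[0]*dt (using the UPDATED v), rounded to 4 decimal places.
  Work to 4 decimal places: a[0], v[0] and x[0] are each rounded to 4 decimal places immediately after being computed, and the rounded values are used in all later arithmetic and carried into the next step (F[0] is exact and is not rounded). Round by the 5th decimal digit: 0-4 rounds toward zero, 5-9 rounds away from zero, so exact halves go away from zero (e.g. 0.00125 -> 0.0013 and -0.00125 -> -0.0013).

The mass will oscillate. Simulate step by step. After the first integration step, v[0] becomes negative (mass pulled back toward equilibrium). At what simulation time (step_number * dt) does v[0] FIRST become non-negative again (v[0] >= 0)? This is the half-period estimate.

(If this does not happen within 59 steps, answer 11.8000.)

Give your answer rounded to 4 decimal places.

Step 0: x=[4.7000] v=[0.0000]
Step 1: x=[4.6624] v=[-0.1882]
Step 2: x=[4.5885] v=[-0.3694]
Step 3: x=[4.4812] v=[-0.5366]
Step 4: x=[4.3445] v=[-0.6836]
Step 5: x=[4.1835] v=[-0.8049]
Step 6: x=[4.0043] v=[-0.8959]
Step 7: x=[3.8137] v=[-0.9532]
Step 8: x=[3.6188] v=[-0.9746]
Step 9: x=[3.4269] v=[-0.9593]
Step 10: x=[3.2453] v=[-0.9079]
Step 11: x=[3.0808] v=[-0.8223]
Step 12: x=[2.9397] v=[-0.7057]
Step 13: x=[2.8272] v=[-0.5626]
Step 14: x=[2.7475] v=[-0.3983]
Step 15: x=[2.7037] v=[-0.2190]
Step 16: x=[2.6974] v=[-0.0315]
Step 17: x=[2.7288] v=[0.1572]
First v>=0 after going negative at step 17, time=3.4000

Answer: 3.4000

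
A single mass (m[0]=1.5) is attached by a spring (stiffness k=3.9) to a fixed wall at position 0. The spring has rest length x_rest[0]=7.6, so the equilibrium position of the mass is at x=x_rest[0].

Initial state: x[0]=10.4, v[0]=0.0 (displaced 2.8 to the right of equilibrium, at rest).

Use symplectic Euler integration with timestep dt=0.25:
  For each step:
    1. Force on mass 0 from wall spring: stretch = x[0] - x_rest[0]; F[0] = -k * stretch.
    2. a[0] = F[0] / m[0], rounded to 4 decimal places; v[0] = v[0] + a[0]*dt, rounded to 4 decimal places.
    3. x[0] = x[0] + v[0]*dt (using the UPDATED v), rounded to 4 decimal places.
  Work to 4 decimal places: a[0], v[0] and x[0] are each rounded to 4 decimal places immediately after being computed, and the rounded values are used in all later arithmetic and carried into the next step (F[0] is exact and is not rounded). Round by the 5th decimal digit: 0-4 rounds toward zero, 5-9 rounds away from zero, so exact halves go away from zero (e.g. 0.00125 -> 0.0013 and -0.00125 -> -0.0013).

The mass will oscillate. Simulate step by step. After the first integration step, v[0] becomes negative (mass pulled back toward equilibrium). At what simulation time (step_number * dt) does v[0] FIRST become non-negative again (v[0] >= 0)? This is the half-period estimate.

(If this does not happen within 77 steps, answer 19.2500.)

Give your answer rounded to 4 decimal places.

Step 0: x=[10.4000] v=[0.0000]
Step 1: x=[9.9450] v=[-1.8200]
Step 2: x=[9.1089] v=[-3.3443]
Step 3: x=[8.0276] v=[-4.3251]
Step 4: x=[6.8768] v=[-4.6031]
Step 5: x=[5.8436] v=[-4.1330]
Step 6: x=[5.0958] v=[-2.9914]
Step 7: x=[4.7549] v=[-1.3637]
Step 8: x=[4.8763] v=[0.4856]
First v>=0 after going negative at step 8, time=2.0000

Answer: 2.0000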